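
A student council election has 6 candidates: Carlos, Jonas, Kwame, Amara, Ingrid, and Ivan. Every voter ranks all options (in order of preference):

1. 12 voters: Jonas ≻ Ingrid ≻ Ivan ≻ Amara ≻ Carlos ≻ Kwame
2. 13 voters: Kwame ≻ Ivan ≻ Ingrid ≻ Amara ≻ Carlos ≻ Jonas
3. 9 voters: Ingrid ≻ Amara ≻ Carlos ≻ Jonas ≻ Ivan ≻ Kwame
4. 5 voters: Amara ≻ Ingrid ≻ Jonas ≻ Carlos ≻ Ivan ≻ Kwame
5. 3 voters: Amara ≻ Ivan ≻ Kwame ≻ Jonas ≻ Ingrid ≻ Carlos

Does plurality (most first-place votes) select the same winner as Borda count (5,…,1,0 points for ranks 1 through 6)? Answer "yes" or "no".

no

Plurality — first-place votes: Carlos 0, Jonas 12, Kwame 13, Amara 8, Ingrid 9, Ivan 0. Winner: Kwame.
Borda — scores: Carlos 62, Jonas 99, Kwame 74, Amara 126, Ingrid 155, Ivan 114. Winner: Ingrid.
The two methods disagree.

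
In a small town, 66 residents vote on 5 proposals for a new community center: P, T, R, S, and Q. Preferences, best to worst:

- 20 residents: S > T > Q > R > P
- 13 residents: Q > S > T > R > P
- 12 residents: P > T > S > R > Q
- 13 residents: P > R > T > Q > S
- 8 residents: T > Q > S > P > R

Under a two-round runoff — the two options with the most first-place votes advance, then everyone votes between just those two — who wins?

S

Round 1 first-place votes: P 25, T 8, R 0, S 20, Q 13.
P and S advance.
Runoff: P is preferred to S by 25 voters; S by 41.
S wins the runoff.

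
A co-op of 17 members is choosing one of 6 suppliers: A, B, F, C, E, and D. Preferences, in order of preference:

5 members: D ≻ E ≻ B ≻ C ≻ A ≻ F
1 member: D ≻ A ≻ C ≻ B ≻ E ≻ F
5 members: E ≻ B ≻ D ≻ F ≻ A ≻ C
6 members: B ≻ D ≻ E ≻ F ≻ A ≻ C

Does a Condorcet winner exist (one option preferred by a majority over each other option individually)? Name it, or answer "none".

Checking pairwise contests:
B beats A 16–1.
E beats B 10–7.
B beats F 17–0.
A beats C 12–5.
D beats E 12–5.
B beats D 11–6.
Every option loses at least one head-to-head, so there is no Condorcet winner.

none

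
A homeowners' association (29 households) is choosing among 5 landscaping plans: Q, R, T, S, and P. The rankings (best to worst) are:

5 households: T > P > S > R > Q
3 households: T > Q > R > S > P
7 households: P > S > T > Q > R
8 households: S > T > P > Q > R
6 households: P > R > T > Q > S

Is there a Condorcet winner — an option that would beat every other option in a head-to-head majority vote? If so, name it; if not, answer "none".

none

Checking pairwise contests:
T beats Q 29–0.
Q beats R 18–11.
S beats T 15–14.
P beats S 18–11.
T beats P 16–13.
Every option loses at least one head-to-head, so there is no Condorcet winner.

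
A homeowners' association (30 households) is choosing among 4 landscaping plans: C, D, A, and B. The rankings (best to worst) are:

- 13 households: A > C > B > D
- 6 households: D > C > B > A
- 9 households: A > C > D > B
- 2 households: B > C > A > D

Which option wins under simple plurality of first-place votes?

A

First-place votes: C 0, D 6, A 22, B 2.
A has the most first-place votes.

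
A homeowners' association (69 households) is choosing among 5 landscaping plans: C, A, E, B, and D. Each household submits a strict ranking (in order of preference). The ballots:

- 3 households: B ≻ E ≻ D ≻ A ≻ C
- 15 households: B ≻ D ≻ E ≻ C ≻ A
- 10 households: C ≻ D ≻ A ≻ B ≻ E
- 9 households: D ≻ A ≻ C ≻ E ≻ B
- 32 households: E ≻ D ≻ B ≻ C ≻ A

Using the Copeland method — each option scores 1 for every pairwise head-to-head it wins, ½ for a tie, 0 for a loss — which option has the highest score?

C: beats A; loses to E, B, and D → score 1.
A: loses to C, E, B, and D → score 0.
E: beats C, A, B, and D → score 4.
B: beats C and A; loses to E and D → score 2.
D: beats C, A, and B; loses to E → score 3.
E has the best pairwise record.

E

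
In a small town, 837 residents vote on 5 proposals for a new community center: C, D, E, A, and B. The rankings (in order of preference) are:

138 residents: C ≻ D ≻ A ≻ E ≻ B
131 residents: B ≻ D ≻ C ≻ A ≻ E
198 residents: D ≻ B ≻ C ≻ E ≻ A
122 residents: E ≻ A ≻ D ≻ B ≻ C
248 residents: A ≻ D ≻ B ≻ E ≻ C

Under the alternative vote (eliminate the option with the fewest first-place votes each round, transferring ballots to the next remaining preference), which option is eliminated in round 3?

C

Round 1: C 138, D 198, E 122, A 248, B 131. Eliminate E.
Round 2: C 138, D 198, A 370, B 131. Eliminate B.
Round 3: C 138, D 329, A 370. Eliminate C.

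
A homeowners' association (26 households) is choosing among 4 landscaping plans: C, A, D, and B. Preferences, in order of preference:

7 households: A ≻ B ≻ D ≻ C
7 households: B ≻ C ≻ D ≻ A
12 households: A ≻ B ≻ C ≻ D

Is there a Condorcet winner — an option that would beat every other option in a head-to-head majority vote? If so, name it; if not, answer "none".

A

A vs C: 19–7 for A.
A vs D: 19–7 for A.
A vs B: 19–7 for A.
A beats every other option head-to-head.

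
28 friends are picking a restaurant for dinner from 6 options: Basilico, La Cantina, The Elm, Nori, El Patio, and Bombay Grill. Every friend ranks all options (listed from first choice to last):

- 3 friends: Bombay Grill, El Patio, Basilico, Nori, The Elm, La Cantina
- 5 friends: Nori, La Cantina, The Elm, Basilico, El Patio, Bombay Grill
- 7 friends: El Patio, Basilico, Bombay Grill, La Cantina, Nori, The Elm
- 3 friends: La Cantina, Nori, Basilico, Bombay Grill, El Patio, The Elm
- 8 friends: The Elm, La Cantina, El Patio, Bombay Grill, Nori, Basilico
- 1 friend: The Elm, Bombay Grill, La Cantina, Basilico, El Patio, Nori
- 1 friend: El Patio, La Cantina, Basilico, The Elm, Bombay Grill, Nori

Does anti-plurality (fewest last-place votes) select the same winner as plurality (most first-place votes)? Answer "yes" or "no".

no

Anti-plurality — last-place votes: Basilico 8, La Cantina 3, The Elm 10, Nori 2, El Patio 0, Bombay Grill 5. Winner: El Patio.
Plurality — first-place votes: Basilico 0, La Cantina 3, The Elm 9, Nori 5, El Patio 8, Bombay Grill 3. Winner: The Elm.
The two methods disagree.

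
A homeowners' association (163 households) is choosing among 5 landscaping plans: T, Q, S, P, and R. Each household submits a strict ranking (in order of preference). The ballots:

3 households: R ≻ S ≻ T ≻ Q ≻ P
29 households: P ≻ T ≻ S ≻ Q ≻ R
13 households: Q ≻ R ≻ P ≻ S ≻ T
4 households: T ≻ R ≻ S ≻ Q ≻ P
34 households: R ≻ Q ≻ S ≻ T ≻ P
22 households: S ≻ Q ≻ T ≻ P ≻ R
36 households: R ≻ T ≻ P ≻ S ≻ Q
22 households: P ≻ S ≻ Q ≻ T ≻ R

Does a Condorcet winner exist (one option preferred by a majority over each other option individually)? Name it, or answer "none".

none

Checking pairwise contests:
Q beats T 91–72.
S beats Q 116–47.
P beats S 100–63.
T beats P 99–64.
Q beats R 86–77.
Every option loses at least one head-to-head, so there is no Condorcet winner.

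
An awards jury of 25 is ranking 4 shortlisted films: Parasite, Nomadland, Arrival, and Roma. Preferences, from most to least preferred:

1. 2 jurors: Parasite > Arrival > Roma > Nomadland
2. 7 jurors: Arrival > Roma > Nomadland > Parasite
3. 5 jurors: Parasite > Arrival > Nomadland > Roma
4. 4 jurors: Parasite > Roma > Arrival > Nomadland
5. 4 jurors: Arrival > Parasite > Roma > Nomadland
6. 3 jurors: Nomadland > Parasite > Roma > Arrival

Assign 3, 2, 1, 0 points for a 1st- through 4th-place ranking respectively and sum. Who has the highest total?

Parasite: 2·3 + 7·0 + 5·3 + 4·3 + 4·2 + 3·2 = 47
Nomadland: 2·0 + 7·1 + 5·1 + 4·0 + 4·0 + 3·3 = 21
Arrival: 2·2 + 7·3 + 5·2 + 4·1 + 4·3 + 3·0 = 51
Roma: 2·1 + 7·2 + 5·0 + 4·2 + 4·1 + 3·1 = 31
Arrival has the highest Borda score (51).

Arrival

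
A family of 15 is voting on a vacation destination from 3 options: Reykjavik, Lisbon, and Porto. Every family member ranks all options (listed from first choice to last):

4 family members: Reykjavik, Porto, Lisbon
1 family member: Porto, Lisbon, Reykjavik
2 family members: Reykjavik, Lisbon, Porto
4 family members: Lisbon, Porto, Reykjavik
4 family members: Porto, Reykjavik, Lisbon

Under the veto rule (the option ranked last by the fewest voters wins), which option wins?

Porto

Last-place votes: Reykjavik 5, Lisbon 8, Porto 2.
Porto is ranked last by the fewest voters, so Porto wins.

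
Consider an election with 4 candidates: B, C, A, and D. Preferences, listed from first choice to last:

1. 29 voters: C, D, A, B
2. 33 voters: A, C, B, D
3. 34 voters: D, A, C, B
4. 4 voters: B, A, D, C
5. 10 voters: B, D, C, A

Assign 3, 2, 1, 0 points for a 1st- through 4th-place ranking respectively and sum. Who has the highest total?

B: 29·0 + 33·1 + 34·0 + 4·3 + 10·3 = 75
C: 29·3 + 33·2 + 34·1 + 4·0 + 10·1 = 197
A: 29·1 + 33·3 + 34·2 + 4·2 + 10·0 = 204
D: 29·2 + 33·0 + 34·3 + 4·1 + 10·2 = 184
A has the highest Borda score (204).

A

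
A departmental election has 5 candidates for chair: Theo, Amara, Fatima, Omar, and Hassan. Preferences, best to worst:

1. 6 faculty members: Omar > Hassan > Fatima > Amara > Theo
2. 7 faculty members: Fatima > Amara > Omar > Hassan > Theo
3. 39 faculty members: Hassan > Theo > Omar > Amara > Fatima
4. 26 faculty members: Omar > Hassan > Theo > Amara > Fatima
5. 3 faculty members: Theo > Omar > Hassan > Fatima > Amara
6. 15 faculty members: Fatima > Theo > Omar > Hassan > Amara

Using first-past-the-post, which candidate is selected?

First-place votes: Theo 3, Amara 0, Fatima 22, Omar 32, Hassan 39.
Hassan has the most first-place votes.

Hassan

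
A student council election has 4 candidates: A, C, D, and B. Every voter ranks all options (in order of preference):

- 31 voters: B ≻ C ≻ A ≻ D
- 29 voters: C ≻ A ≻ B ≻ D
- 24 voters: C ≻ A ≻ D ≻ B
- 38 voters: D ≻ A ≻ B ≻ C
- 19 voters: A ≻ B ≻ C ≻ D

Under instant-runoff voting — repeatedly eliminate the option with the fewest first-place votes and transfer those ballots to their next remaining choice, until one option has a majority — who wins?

Round 1: A 19, C 53, D 38, B 31. Eliminate A.
Round 2: C 53, D 38, B 50. Eliminate D.
Round 3: C 53, B 88. B has a majority.

B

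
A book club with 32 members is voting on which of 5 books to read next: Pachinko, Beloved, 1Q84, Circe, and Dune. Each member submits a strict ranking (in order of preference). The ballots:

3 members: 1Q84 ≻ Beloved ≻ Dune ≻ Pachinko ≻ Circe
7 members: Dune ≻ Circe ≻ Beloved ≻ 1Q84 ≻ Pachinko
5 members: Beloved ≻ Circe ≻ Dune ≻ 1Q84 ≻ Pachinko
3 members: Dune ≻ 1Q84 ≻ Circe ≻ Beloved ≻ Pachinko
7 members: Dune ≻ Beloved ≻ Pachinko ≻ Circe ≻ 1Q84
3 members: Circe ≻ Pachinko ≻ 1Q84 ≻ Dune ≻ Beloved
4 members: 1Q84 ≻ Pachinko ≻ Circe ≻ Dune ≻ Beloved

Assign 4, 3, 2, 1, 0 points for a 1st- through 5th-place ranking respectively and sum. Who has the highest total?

Dune

Pachinko: 3·1 + 7·0 + 5·0 + 3·0 + 7·2 + 3·3 + 4·3 = 38
Beloved: 3·3 + 7·2 + 5·4 + 3·1 + 7·3 + 3·0 + 4·0 = 67
1Q84: 3·4 + 7·1 + 5·1 + 3·3 + 7·0 + 3·2 + 4·4 = 55
Circe: 3·0 + 7·3 + 5·3 + 3·2 + 7·1 + 3·4 + 4·2 = 69
Dune: 3·2 + 7·4 + 5·2 + 3·4 + 7·4 + 3·1 + 4·1 = 91
Dune has the highest Borda score (91).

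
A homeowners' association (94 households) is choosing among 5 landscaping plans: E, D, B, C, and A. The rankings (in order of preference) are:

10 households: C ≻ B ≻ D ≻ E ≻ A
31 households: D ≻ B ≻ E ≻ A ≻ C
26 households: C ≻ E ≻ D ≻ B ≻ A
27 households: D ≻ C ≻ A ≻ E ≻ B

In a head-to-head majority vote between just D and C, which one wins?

D

Voters preferring D to C: 58; preferring C to D: 36.
D wins the head-to-head.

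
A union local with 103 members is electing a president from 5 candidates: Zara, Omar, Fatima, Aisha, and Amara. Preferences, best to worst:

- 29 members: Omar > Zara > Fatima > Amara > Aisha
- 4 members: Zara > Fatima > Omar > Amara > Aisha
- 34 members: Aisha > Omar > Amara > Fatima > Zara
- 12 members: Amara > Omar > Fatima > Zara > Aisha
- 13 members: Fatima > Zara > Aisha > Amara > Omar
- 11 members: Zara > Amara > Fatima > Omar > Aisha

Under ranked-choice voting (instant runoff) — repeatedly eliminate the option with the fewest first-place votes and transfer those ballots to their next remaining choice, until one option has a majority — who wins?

Round 1: Zara 15, Omar 29, Fatima 13, Aisha 34, Amara 12. Eliminate Amara.
Round 2: Zara 15, Omar 41, Fatima 13, Aisha 34. Eliminate Fatima.
Round 3: Zara 28, Omar 41, Aisha 34. Eliminate Zara.
Round 4: Omar 56, Aisha 47. Omar has a majority.

Omar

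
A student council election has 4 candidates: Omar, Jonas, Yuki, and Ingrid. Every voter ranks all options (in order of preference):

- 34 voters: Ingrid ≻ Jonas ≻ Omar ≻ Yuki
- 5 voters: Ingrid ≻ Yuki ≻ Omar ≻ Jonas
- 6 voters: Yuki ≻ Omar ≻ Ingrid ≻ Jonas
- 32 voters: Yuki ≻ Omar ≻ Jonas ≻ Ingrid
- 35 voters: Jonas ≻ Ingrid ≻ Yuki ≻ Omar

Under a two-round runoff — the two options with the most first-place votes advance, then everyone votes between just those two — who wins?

Ingrid

Round 1 first-place votes: Omar 0, Jonas 35, Yuki 38, Ingrid 39.
Ingrid and Yuki advance.
Runoff: Ingrid is preferred to Yuki by 74 voters; Yuki by 38.
Ingrid wins the runoff.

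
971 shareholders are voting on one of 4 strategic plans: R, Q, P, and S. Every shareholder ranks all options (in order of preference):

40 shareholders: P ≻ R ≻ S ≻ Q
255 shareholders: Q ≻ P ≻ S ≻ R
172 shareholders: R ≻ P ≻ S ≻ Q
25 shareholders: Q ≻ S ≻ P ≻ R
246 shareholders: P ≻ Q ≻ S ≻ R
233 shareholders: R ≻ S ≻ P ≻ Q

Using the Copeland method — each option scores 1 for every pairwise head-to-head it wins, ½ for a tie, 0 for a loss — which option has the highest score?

P

R: loses to Q, P, and S → score 0.
Q: beats R and S; loses to P → score 2.
P: beats R, Q, and S → score 3.
S: beats R; loses to Q and P → score 1.
P has the best pairwise record.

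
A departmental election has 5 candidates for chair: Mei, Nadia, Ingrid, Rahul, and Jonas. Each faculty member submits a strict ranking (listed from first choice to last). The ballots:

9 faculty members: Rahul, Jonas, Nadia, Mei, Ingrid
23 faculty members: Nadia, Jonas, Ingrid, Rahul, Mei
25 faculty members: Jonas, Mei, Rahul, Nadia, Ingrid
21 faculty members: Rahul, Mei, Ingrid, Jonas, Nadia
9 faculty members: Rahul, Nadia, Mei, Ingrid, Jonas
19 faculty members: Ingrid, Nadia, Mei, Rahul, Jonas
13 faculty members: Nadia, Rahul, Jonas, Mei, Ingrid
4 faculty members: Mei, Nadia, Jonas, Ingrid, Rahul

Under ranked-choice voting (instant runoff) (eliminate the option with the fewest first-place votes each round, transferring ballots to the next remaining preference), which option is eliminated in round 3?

Round 1: Mei 4, Nadia 36, Ingrid 19, Rahul 39, Jonas 25. Eliminate Mei.
Round 2: Nadia 40, Ingrid 19, Rahul 39, Jonas 25. Eliminate Ingrid.
Round 3: Nadia 59, Rahul 39, Jonas 25. Eliminate Jonas.

Jonas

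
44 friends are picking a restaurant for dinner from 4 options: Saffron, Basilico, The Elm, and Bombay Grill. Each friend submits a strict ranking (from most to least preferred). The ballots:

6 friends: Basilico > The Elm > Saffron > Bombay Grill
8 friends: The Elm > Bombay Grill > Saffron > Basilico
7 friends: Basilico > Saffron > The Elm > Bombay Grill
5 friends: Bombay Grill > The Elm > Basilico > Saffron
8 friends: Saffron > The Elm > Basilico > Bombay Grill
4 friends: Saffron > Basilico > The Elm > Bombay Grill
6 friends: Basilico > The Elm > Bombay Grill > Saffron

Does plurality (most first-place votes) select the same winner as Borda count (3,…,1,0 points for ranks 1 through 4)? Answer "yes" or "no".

no

Plurality — first-place votes: Saffron 12, Basilico 19, The Elm 8, Bombay Grill 5. Winner: Basilico.
Borda — scores: Saffron 64, Basilico 78, The Elm 85, Bombay Grill 37. Winner: The Elm.
The two methods disagree.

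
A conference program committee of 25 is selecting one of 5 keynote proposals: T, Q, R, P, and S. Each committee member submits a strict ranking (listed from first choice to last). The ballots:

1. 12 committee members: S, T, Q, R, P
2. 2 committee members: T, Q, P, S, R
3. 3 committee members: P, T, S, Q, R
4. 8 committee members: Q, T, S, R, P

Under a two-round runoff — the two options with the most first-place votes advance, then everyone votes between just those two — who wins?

Round 1 first-place votes: T 2, Q 8, R 0, P 3, S 12.
S and Q advance.
Runoff: S is preferred to Q by 15 voters; Q by 10.
S wins the runoff.

S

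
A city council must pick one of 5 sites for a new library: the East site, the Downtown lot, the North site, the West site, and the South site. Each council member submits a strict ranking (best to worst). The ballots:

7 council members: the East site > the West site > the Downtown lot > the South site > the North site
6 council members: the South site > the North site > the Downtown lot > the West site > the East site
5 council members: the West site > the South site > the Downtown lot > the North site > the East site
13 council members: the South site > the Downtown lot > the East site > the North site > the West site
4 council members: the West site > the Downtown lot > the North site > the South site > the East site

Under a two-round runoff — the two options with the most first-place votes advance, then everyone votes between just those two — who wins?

Round 1 first-place votes: the East site 7, the Downtown lot 0, the North site 0, the West site 9, the South site 19.
the South site and the West site advance.
Runoff: the South site is preferred to the West site by 19 voters; the West site by 16.
the South site wins the runoff.

the South site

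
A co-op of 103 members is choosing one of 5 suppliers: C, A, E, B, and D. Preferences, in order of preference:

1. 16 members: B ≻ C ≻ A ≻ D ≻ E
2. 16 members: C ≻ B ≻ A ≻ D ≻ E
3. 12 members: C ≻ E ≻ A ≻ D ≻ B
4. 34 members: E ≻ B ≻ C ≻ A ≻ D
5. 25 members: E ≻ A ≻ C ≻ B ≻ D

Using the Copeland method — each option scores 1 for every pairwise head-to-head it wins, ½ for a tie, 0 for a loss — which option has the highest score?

C: beats A, B, and D; loses to E → score 3.
A: beats D; loses to C, E, and B → score 1.
E: beats C, A, B, and D → score 4.
B: beats A and D; loses to C and E → score 2.
D: loses to C, A, E, and B → score 0.
E has the best pairwise record.

E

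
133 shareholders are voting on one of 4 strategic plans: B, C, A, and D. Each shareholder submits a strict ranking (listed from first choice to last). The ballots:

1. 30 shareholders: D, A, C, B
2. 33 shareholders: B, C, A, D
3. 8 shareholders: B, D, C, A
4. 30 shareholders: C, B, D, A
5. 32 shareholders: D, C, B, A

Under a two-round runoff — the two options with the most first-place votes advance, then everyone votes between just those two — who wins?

Round 1 first-place votes: B 41, C 30, A 0, D 62.
D and B advance.
Runoff: D is preferred to B by 62 voters; B by 71.
B wins the runoff.

B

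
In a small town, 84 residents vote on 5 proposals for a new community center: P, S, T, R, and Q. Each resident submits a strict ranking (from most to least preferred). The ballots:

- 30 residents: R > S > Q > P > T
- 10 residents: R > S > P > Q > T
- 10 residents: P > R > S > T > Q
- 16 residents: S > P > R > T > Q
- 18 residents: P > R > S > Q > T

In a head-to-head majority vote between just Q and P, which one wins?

Voters preferring Q to P: 30; preferring P to Q: 54.
P wins the head-to-head.

P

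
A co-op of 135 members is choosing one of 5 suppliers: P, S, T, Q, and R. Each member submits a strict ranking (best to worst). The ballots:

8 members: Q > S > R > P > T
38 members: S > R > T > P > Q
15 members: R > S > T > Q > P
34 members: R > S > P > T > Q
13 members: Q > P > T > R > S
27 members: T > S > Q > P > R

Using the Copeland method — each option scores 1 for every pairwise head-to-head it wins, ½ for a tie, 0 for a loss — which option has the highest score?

P: beats Q; loses to S, T, and R → score 1.
S: beats P, T, Q, and R → score 4.
T: beats P and Q; loses to S and R → score 2.
Q: loses to P, S, T, and R → score 0.
R: beats P, T, and Q; loses to S → score 3.
S has the best pairwise record.

S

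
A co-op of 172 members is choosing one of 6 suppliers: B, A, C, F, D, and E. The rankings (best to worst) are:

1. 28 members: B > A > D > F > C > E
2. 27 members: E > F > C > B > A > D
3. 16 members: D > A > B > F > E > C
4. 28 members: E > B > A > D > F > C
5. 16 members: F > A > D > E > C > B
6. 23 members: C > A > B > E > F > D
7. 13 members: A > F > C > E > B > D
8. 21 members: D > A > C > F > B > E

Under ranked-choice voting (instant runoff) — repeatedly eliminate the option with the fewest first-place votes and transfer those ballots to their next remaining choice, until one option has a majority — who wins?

E

Round 1: B 28, A 13, C 23, F 16, D 37, E 55. Eliminate A.
Round 2: B 28, C 23, F 29, D 37, E 55. Eliminate C.
Round 3: B 51, F 29, D 37, E 55. Eliminate F.
Round 4: B 51, D 53, E 68. Eliminate B.
Round 5: D 81, E 91. E has a majority.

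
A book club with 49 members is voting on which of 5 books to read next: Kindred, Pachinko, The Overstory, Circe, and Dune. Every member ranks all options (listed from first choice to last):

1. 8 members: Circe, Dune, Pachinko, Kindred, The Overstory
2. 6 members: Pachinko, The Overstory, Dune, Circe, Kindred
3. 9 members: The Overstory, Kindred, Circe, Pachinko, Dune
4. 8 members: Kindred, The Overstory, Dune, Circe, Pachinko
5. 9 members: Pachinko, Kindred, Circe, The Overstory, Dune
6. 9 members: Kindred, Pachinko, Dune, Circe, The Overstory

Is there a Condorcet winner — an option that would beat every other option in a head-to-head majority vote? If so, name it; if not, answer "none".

Kindred

Kindred vs Pachinko: 26–23 for Kindred.
Kindred vs The Overstory: 34–15 for Kindred.
Kindred vs Circe: 35–14 for Kindred.
Kindred vs Dune: 35–14 for Kindred.
Kindred beats every other option head-to-head.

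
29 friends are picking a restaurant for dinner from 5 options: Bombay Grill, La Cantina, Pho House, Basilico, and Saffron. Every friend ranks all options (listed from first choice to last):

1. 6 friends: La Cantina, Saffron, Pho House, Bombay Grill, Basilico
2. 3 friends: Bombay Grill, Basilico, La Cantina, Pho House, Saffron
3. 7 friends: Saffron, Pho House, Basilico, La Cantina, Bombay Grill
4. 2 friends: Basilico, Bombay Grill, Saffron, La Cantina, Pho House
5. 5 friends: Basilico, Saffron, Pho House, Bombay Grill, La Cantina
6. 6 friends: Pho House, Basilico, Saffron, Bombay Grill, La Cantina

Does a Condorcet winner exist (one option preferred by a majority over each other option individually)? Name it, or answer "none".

Checking pairwise contests:
Pho House beats Bombay Grill 24–5.
Bombay Grill beats La Cantina 16–13.
Saffron beats Pho House 20–9.
Pho House beats Basilico 19–10.
Basilico beats Saffron 16–13.
Every option loses at least one head-to-head, so there is no Condorcet winner.

none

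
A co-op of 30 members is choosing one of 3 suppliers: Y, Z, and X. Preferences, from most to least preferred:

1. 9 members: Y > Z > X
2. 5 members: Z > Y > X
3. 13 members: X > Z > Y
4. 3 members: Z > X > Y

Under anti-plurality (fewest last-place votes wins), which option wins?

Z

Last-place votes: Y 16, Z 0, X 14.
Z is ranked last by the fewest voters, so Z wins.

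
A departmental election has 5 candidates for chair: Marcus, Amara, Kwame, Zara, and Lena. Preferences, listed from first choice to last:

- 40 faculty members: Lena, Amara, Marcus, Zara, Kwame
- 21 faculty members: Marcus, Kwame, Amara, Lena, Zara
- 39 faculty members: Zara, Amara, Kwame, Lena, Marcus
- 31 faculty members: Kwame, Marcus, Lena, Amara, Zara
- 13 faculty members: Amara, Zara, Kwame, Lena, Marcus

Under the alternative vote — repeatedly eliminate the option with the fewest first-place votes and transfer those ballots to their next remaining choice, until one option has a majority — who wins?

Round 1: Marcus 21, Amara 13, Kwame 31, Zara 39, Lena 40. Eliminate Amara.
Round 2: Marcus 21, Kwame 31, Zara 52, Lena 40. Eliminate Marcus.
Round 3: Kwame 52, Zara 52, Lena 40. Eliminate Lena.
Round 4: Kwame 52, Zara 92. Zara has a majority.

Zara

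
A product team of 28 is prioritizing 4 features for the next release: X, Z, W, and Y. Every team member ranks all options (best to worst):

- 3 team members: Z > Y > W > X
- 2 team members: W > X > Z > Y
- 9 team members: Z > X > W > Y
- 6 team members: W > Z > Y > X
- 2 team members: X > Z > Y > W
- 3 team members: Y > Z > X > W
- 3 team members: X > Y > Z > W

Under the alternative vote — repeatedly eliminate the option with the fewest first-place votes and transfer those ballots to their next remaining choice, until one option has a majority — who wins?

Z

Round 1: X 5, Z 12, W 8, Y 3. Eliminate Y.
Round 2: X 5, Z 15, W 8. Z has a majority.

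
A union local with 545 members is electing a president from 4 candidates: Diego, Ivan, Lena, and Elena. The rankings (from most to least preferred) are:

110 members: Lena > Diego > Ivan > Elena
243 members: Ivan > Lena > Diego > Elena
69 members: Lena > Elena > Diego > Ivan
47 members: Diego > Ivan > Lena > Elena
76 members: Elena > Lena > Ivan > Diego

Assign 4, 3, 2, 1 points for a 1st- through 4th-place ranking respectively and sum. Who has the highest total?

Lena

Diego: 110·3 + 243·2 + 69·2 + 47·4 + 76·1 = 1218
Ivan: 110·2 + 243·4 + 69·1 + 47·3 + 76·2 = 1554
Lena: 110·4 + 243·3 + 69·4 + 47·2 + 76·3 = 1767
Elena: 110·1 + 243·1 + 69·3 + 47·1 + 76·4 = 911
Lena has the highest Borda score (1767).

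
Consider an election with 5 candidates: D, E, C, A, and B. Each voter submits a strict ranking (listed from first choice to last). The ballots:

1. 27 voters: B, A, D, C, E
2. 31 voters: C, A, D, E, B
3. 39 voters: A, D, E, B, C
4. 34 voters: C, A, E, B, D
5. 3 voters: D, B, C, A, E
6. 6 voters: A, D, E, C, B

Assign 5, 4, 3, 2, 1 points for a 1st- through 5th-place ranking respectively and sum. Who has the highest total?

D: 27·3 + 31·3 + 39·4 + 34·1 + 3·5 + 6·4 = 403
E: 27·1 + 31·2 + 39·3 + 34·3 + 3·1 + 6·3 = 329
C: 27·2 + 31·5 + 39·1 + 34·5 + 3·3 + 6·2 = 439
A: 27·4 + 31·4 + 39·5 + 34·4 + 3·2 + 6·5 = 599
B: 27·5 + 31·1 + 39·2 + 34·2 + 3·4 + 6·1 = 330
A has the highest Borda score (599).

A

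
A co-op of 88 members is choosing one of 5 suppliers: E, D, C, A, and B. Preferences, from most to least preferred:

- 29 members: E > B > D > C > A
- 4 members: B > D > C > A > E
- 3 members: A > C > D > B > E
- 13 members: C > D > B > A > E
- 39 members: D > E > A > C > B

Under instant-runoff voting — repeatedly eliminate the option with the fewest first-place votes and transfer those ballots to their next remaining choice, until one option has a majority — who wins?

D

Round 1: E 29, D 39, C 13, A 3, B 4. Eliminate A.
Round 2: E 29, D 39, C 16, B 4. Eliminate B.
Round 3: E 29, D 43, C 16. Eliminate C.
Round 4: E 29, D 59. D has a majority.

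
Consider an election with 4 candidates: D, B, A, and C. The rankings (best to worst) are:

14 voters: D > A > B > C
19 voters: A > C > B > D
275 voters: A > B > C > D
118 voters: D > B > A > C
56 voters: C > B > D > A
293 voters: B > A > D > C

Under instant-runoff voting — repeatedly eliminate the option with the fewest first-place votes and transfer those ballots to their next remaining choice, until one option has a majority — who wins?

B

Round 1: D 132, B 293, A 294, C 56. Eliminate C.
Round 2: D 132, B 349, A 294. Eliminate D.
Round 3: B 467, A 308. B has a majority.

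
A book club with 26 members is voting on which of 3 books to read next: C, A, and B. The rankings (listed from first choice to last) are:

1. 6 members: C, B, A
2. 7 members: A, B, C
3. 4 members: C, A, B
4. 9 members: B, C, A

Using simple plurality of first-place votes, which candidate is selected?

C

First-place votes: C 10, A 7, B 9.
C has the most first-place votes.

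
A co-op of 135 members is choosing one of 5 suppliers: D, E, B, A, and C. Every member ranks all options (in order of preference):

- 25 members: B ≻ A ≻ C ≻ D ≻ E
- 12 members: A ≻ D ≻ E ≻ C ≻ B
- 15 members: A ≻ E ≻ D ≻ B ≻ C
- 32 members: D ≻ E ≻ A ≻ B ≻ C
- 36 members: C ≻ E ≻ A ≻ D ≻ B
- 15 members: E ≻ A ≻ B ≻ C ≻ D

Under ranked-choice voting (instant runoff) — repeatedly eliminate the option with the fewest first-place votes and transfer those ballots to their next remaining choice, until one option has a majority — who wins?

Round 1: D 32, E 15, B 25, A 27, C 36. Eliminate E.
Round 2: D 32, B 25, A 42, C 36. Eliminate B.
Round 3: D 32, A 67, C 36. Eliminate D.
Round 4: A 99, C 36. A has a majority.

A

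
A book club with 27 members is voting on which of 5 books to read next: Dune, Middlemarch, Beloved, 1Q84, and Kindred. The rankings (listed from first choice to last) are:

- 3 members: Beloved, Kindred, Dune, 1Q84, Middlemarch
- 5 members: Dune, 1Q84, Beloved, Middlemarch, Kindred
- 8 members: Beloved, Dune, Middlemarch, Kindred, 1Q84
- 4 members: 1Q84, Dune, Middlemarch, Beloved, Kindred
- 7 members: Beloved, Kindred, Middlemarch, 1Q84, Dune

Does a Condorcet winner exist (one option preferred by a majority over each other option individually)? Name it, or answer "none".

Beloved vs Dune: 18–9 for Beloved.
Beloved vs Middlemarch: 23–4 for Beloved.
Beloved vs 1Q84: 18–9 for Beloved.
Beloved vs Kindred: 27–0 for Beloved.
Beloved beats every other option head-to-head.

Beloved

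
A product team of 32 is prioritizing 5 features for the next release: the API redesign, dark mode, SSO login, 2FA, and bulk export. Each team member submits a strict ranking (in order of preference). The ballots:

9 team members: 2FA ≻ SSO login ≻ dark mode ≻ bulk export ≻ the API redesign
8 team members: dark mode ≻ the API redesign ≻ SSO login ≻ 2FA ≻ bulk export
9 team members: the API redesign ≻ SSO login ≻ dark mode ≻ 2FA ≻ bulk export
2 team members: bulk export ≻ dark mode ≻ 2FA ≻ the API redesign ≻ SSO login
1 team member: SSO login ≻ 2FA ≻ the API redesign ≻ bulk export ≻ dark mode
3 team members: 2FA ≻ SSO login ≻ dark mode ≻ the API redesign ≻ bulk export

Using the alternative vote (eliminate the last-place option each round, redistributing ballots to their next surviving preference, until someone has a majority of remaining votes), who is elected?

dark mode

Round 1: the API redesign 9, dark mode 8, SSO login 1, 2FA 12, bulk export 2. Eliminate SSO login.
Round 2: the API redesign 9, dark mode 8, 2FA 13, bulk export 2. Eliminate bulk export.
Round 3: the API redesign 9, dark mode 10, 2FA 13. Eliminate the API redesign.
Round 4: dark mode 19, 2FA 13. Dark mode has a majority.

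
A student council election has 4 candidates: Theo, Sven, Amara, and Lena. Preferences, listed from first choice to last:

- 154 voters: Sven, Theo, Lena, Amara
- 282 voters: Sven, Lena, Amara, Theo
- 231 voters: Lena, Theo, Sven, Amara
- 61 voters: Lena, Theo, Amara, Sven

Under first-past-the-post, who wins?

First-place votes: Theo 0, Sven 436, Amara 0, Lena 292.
Sven has the most first-place votes.

Sven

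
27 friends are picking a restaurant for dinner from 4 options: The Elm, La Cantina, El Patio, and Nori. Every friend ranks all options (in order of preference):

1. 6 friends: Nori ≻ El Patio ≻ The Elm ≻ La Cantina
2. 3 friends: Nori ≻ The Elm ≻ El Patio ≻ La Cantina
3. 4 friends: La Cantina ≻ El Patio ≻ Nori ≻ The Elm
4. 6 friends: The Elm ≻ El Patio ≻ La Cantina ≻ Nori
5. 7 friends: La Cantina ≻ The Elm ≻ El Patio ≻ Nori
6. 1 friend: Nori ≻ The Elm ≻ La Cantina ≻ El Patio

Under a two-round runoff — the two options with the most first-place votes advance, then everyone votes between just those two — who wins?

Round 1 first-place votes: The Elm 6, La Cantina 11, El Patio 0, Nori 10.
La Cantina and Nori advance.
Runoff: La Cantina is preferred to Nori by 17 voters; Nori by 10.
La Cantina wins the runoff.

La Cantina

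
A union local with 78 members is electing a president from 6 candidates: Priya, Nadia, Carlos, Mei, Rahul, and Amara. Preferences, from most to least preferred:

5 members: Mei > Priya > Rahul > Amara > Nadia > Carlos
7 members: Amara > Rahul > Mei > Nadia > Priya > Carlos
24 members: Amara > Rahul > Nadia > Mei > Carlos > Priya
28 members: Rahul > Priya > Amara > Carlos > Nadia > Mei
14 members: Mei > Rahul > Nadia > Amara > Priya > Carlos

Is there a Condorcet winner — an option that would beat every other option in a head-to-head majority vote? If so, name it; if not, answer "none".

Rahul vs Priya: 73–5 for Rahul.
Rahul vs Nadia: 78–0 for Rahul.
Rahul vs Carlos: 78–0 for Rahul.
Rahul vs Mei: 59–19 for Rahul.
Rahul vs Amara: 47–31 for Rahul.
Rahul beats every other option head-to-head.

Rahul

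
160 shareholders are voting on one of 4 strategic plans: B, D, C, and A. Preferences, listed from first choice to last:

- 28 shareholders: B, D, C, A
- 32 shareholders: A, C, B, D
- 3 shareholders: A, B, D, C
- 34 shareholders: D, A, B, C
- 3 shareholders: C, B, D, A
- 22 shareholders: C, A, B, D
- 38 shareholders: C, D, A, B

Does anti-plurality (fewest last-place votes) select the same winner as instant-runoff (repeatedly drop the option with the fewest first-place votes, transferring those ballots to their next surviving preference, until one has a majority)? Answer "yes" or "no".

no

Anti-plurality — last-place votes: B 38, D 54, C 37, A 31. Winner: A.
Instant-runoff — R1 B 28, D 34, C 63, A 35 (B out); R2 D 62, C 63, A 35 (A out); R3 D 65, C 95 (C winner). Winner: C.
The two methods disagree.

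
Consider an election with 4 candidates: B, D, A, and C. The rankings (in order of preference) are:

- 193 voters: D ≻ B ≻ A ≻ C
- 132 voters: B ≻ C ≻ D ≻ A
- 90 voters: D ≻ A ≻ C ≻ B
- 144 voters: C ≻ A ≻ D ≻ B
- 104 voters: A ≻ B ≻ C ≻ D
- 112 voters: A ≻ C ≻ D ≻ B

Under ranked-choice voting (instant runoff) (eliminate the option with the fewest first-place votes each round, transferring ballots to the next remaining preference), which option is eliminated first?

Round 1: B 132, D 283, A 216, C 144. Eliminate B.

B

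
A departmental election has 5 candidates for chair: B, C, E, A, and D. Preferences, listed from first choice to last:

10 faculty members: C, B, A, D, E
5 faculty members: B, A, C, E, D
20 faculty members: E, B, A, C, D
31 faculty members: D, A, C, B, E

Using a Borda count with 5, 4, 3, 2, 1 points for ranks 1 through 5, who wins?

A

B: 10·4 + 5·5 + 20·4 + 31·2 = 207
C: 10·5 + 5·3 + 20·2 + 31·3 = 198
E: 10·1 + 5·2 + 20·5 + 31·1 = 151
A: 10·3 + 5·4 + 20·3 + 31·4 = 234
D: 10·2 + 5·1 + 20·1 + 31·5 = 200
A has the highest Borda score (234).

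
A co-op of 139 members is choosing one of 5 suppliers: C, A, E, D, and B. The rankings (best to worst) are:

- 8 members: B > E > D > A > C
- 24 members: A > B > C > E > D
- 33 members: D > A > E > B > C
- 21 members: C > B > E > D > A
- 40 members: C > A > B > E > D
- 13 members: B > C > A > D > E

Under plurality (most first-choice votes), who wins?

C

First-place votes: C 61, A 24, E 0, D 33, B 21.
C has the most first-place votes.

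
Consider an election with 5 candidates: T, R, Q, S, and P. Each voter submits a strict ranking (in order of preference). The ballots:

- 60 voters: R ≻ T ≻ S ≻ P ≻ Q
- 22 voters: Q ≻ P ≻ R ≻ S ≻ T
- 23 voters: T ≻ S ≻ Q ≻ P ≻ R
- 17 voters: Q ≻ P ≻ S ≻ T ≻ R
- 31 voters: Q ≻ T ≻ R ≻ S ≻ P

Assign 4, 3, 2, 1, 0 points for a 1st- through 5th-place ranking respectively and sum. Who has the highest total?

T: 60·3 + 22·0 + 23·4 + 17·1 + 31·3 = 382
R: 60·4 + 22·2 + 23·0 + 17·0 + 31·2 = 346
Q: 60·0 + 22·4 + 23·2 + 17·4 + 31·4 = 326
S: 60·2 + 22·1 + 23·3 + 17·2 + 31·1 = 276
P: 60·1 + 22·3 + 23·1 + 17·3 + 31·0 = 200
T has the highest Borda score (382).

T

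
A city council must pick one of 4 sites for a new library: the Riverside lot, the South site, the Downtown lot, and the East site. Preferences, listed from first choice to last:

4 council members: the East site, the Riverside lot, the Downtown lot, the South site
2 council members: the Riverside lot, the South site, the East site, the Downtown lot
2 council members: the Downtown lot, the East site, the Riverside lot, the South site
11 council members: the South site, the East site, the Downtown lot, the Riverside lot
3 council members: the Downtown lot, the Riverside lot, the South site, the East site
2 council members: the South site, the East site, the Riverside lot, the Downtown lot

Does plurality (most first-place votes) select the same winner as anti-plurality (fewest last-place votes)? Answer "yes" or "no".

Plurality — first-place votes: the Riverside lot 2, the South site 13, the Downtown lot 5, the East site 4. Winner: the South site.
Anti-plurality — last-place votes: the Riverside lot 11, the South site 6, the Downtown lot 4, the East site 3. Winner: the East site.
The two methods disagree.

no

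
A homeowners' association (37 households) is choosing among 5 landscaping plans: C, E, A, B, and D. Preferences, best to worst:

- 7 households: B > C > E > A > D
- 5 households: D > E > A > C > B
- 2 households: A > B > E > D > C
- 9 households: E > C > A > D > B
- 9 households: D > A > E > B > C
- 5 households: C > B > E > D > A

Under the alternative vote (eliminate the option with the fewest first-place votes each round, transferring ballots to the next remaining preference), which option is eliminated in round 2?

Round 1: C 5, E 9, A 2, B 7, D 14. Eliminate A.
Round 2: C 5, E 9, B 9, D 14. Eliminate C.

C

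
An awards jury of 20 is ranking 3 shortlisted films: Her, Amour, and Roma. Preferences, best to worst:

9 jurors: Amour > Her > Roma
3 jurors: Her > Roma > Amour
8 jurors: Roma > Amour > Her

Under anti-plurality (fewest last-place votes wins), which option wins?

Last-place votes: Her 8, Amour 3, Roma 9.
Amour is ranked last by the fewest voters, so Amour wins.

Amour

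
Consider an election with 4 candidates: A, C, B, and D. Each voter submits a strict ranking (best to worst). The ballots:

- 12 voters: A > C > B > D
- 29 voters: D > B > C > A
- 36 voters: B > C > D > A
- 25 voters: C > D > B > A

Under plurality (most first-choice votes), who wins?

First-place votes: A 12, C 25, B 36, D 29.
B has the most first-place votes.

B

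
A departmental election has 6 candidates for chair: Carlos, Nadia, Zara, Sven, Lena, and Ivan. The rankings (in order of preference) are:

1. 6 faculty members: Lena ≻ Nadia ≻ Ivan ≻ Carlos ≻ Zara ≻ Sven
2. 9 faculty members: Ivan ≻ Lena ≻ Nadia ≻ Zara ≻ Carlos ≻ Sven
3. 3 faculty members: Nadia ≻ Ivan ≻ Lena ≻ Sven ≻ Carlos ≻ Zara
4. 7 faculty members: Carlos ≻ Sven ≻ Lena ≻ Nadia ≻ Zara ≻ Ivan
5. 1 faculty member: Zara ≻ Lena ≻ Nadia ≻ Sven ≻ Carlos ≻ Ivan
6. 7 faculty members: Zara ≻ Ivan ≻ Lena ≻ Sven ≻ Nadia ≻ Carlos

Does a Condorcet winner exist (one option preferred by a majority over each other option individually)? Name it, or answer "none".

Checking pairwise contests:
Nadia beats Carlos 26–7.
Lena beats Nadia 30–3.
Nadia beats Zara 25–8.
Carlos beats Sven 22–11.
Ivan beats Lena 19–14.
Nadia beats Ivan 17–16.
Every option loses at least one head-to-head, so there is no Condorcet winner.

none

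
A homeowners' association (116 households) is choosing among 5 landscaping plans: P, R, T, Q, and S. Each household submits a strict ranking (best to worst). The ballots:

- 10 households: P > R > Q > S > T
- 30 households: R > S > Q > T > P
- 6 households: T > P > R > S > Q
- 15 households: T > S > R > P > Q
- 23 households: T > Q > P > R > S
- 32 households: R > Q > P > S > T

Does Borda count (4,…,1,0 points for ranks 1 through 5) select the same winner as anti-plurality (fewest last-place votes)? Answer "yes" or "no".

Borda — scores: P 183, R 343, T 206, Q 245, S 183. Winner: R.
Anti-plurality — last-place votes: P 30, R 0, T 42, Q 21, S 23. Winner: R.
The two methods agree.

yes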